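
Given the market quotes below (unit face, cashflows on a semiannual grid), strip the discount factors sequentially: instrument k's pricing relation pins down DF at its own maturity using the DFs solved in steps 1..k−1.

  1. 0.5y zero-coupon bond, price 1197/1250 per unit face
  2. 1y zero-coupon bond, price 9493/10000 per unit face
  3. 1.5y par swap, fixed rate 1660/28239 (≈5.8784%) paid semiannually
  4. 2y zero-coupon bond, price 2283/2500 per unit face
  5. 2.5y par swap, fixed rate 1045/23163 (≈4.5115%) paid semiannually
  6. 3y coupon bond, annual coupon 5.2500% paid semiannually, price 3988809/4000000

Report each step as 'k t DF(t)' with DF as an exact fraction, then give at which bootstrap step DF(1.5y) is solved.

1 1/2 1197/1250
2 1 9493/10000
3 3/2 917/1000
4 2 2283/2500
5 5/2 1791/2000
6 3 2133/2500
DF(1.5y) is solved at step 3

step 1 [0.5y] zero: DF = P = 1197/1250 ≈ 0.957600
step 2 [1y] zero: DF = P = 9493/10000 ≈ 0.949300
step 3 [1.5y] swap r/2=830/28239: DF=(1 − 830/28239·(0.957600+0.949300))/(1+830/28239) = 917/1000 ≈ 0.917000
step 4 [2y] zero: DF = P = 2283/2500 ≈ 0.913200
step 5 [2.5y] swap r/2=1045/46326: DF=(1 − 1045/46326·(0.957600+0.949300+0.917000+0.913200))/(1+1045/46326) = 1791/2000 ≈ 0.895500
step 6 [3y] bond c/2=21/800: DF=(3988809/4000000 − 21/800·(0.957600+0.949300+0.917000+0.913200+0.895500))/(1+21/800) = 2133/2500 ≈ 0.853200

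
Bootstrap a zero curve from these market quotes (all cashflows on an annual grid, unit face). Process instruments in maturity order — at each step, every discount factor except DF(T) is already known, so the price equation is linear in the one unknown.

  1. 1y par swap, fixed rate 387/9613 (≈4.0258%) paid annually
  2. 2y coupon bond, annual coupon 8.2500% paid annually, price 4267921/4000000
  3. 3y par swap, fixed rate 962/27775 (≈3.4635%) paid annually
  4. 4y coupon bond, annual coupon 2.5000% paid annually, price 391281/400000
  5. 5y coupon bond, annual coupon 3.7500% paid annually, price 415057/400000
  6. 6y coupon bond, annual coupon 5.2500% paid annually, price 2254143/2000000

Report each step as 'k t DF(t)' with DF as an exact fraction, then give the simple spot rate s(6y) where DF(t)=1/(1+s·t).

1 1 9613/10000
2 2 2281/2500
3 3 4519/5000
4 4 4433/5000
5 5 8677/10000
6 6 528/625
s(6y) = (1/(528/625) − 1)/(6) = 97/3168 ≈ 3.0619%

step 1 [1y] swap r/1=387/9613: DF=(1 − 387/9613·(0))/(1+387/9613) = 9613/10000 ≈ 0.961300
step 2 [2y] bond c/1=33/400: DF=(4267921/4000000 − 33/400·(0.961300))/(1+33/400) = 2281/2500 ≈ 0.912400
step 3 [3y] swap r/1=962/27775: DF=(1 − 962/27775·(0.961300+0.912400))/(1+962/27775) = 4519/5000 ≈ 0.903800
step 4 [4y] bond c/1=1/40: DF=(391281/400000 − 1/40·(0.961300+0.912400+0.903800))/(1+1/40) = 4433/5000 ≈ 0.886600
step 5 [5y] bond c/1=3/80: DF=(415057/400000 − 3/80·(0.961300+0.912400+0.903800+0.886600))/(1+3/80) = 8677/10000 ≈ 0.867700
step 6 [6y] bond c/1=21/400: DF=(2254143/2000000 − 21/400·(0.961300+0.912400+0.903800+0.886600+0.867700))/(1+21/400) = 528/625 ≈ 0.844800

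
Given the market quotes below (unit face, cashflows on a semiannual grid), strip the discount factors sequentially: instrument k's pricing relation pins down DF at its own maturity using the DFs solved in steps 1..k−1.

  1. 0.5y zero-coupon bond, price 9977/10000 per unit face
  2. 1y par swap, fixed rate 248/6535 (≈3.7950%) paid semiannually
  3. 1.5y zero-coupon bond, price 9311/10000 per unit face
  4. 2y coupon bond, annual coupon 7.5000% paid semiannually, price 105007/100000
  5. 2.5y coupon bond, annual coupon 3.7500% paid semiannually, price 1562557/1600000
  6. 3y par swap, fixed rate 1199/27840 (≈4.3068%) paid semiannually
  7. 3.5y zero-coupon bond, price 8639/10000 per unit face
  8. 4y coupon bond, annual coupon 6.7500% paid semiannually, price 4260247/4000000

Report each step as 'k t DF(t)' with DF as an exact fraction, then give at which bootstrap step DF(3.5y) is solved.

1 1/2 9977/10000
2 1 2407/2500
3 3/2 9311/10000
4 2 2269/2500
5 5/2 8887/10000
6 3 8801/10000
7 7/2 8639/10000
8 4 8203/10000
DF(3.5y) is solved at step 7

step 1 [0.5y] zero: DF = P = 9977/10000 ≈ 0.997700
step 2 [1y] swap r/2=124/6535: DF=(1 − 124/6535·(0.997700))/(1+124/6535) = 2407/2500 ≈ 0.962800
step 3 [1.5y] zero: DF = P = 9311/10000 ≈ 0.931100
step 4 [2y] bond c/2=3/80: DF=(105007/100000 − 3/80·(0.997700+0.962800+0.931100))/(1+3/80) = 2269/2500 ≈ 0.907600
step 5 [2.5y] bond c/2=3/160: DF=(1562557/1600000 − 3/160·(0.997700+0.962800+0.931100+0.907600))/(1+3/160) = 8887/10000 ≈ 0.888700
step 6 [3y] swap r/2=1199/55680: DF=(1 − 1199/55680·(0.997700+0.962800+0.931100+0.907600+0.888700))/(1+1199/55680) = 8801/10000 ≈ 0.880100
step 7 [3.5y] zero: DF = P = 8639/10000 ≈ 0.863900
step 8 [4y] bond c/2=27/800: DF=(4260247/4000000 − 27/800·(0.997700+0.962800+0.931100+0.907600+0.888700+0.880100+0.863900))/(1+27/800) = 8203/10000 ≈ 0.820300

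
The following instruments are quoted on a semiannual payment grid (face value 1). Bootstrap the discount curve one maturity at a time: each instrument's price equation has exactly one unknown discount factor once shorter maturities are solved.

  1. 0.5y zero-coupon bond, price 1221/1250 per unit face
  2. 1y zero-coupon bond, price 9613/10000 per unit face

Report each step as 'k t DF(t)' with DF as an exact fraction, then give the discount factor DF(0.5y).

step 1 [0.5y] zero: DF = P = 1221/1250 ≈ 0.976800
step 2 [1y] zero: DF = P = 9613/10000 ≈ 0.961300

1 1/2 1221/1250
2 1 9613/10000
DF(0.5y) = 1221/1250 ≈ 0.976800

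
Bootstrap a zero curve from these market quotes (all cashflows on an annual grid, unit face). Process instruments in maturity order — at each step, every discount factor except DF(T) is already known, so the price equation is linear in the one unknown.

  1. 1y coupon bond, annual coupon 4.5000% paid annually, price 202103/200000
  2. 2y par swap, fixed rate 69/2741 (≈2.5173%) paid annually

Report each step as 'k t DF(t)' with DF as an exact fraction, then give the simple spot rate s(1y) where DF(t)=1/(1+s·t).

step 1 [1y] bond c/1=9/200: DF=(202103/200000 − 9/200·(0))/(1+9/200) = 967/1000 ≈ 0.967000
step 2 [2y] swap r/1=69/2741: DF=(1 − 69/2741·(0.967000))/(1+69/2741) = 9517/10000 ≈ 0.951700

1 1 967/1000
2 2 9517/10000
s(1y) = (1/(967/1000) − 1)/(1) = 33/967 ≈ 3.4126%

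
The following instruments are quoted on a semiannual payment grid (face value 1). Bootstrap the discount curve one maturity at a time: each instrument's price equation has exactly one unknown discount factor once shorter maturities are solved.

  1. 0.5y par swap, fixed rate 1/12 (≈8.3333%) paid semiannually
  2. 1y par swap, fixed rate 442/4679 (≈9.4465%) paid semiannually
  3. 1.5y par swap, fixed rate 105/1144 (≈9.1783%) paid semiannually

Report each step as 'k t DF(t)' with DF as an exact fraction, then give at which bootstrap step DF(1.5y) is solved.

step 1 [0.5y] swap r/2=1/24: DF=(1 − 1/24·(0))/(1+1/24) = 24/25 ≈ 0.960000
step 2 [1y] swap r/2=221/4679: DF=(1 − 221/4679·(0.960000))/(1+221/4679) = 2279/2500 ≈ 0.911600
step 3 [1.5y] swap r/2=105/2288: DF=(1 − 105/2288·(0.960000+0.911600))/(1+105/2288) = 437/500 ≈ 0.874000

1 1/2 24/25
2 1 2279/2500
3 3/2 437/500
DF(1.5y) is solved at step 3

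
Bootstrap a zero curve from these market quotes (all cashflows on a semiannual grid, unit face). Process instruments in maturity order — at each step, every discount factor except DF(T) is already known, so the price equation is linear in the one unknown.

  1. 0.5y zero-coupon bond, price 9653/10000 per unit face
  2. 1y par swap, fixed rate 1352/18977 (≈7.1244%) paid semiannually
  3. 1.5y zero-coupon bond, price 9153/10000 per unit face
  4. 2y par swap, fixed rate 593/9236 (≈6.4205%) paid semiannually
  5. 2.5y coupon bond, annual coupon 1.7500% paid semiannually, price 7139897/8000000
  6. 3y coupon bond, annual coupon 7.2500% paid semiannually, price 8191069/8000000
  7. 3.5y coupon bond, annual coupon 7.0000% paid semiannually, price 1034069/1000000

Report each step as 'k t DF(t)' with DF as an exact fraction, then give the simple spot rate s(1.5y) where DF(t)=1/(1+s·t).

step 1 [0.5y] zero: DF = P = 9653/10000 ≈ 0.965300
step 2 [1y] swap r/2=676/18977: DF=(1 − 676/18977·(0.965300))/(1+676/18977) = 2331/2500 ≈ 0.932400
step 3 [1.5y] zero: DF = P = 9153/10000 ≈ 0.915300
step 4 [2y] swap r/2=593/18472: DF=(1 − 593/18472·(0.965300+0.932400+0.915300))/(1+593/18472) = 4407/5000 ≈ 0.881400
step 5 [2.5y] bond c/2=7/800: DF=(7139897/8000000 − 7/800·(0.965300+0.932400+0.915300+0.881400))/(1+7/800) = 8527/10000 ≈ 0.852700
step 6 [3y] bond c/2=29/800: DF=(8191069/8000000 − 29/800·(0.965300+0.932400+0.915300+0.881400+0.852700))/(1+29/800) = 829/1000 ≈ 0.829000
step 7 [3.5y] bond c/2=7/200: DF=(1034069/1000000 − 7/200·(0.965300+0.932400+0.915300+0.881400+0.852700+0.829000))/(1+7/200) = 8173/10000 ≈ 0.817300

1 1/2 9653/10000
2 1 2331/2500
3 3/2 9153/10000
4 2 4407/5000
5 5/2 8527/10000
6 3 829/1000
7 7/2 8173/10000
s(1.5y) = (1/(9153/10000) − 1)/(3/2) = 1694/27459 ≈ 6.1692%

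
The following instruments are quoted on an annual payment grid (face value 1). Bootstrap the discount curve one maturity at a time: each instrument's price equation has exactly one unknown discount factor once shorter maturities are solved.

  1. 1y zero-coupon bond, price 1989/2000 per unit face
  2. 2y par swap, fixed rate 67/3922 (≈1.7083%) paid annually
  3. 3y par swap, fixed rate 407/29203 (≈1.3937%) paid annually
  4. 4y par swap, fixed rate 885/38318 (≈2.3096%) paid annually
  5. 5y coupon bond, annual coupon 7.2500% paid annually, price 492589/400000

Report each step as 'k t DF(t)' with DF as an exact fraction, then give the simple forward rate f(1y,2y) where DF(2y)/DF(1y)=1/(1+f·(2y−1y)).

step 1 [1y] zero: DF = P = 1989/2000 ≈ 0.994500
step 2 [2y] swap r/1=67/3922: DF=(1 − 67/3922·(0.994500))/(1+67/3922) = 1933/2000 ≈ 0.966500
step 3 [3y] swap r/1=407/29203: DF=(1 − 407/29203·(0.994500+0.966500))/(1+407/29203) = 9593/10000 ≈ 0.959300
step 4 [4y] swap r/1=885/38318: DF=(1 − 885/38318·(0.994500+0.966500+0.959300))/(1+885/38318) = 1823/2000 ≈ 0.911500
step 5 [5y] bond c/1=29/400: DF=(492589/400000 − 29/400·(0.994500+0.966500+0.959300+0.911500))/(1+29/400) = 2223/2500 ≈ 0.889200

1 1 1989/2000
2 2 1933/2000
3 3 9593/10000
4 4 1823/2000
5 5 2223/2500
f(1y,2y) = ((1989/2000)/(1933/2000) − 1)/(1) = 56/1933 ≈ 2.8971%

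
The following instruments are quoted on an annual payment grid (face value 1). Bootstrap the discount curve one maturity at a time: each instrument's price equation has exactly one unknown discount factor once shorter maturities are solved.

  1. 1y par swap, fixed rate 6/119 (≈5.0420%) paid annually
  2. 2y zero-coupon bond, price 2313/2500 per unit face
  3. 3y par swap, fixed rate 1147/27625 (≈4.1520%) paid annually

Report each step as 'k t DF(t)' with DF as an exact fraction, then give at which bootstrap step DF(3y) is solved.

1 1 119/125
2 2 2313/2500
3 3 8853/10000
DF(3y) is solved at step 3

step 1 [1y] swap r/1=6/119: DF=(1 − 6/119·(0))/(1+6/119) = 119/125 ≈ 0.952000
step 2 [2y] zero: DF = P = 2313/2500 ≈ 0.925200
step 3 [3y] swap r/1=1147/27625: DF=(1 − 1147/27625·(0.952000+0.925200))/(1+1147/27625) = 8853/10000 ≈ 0.885300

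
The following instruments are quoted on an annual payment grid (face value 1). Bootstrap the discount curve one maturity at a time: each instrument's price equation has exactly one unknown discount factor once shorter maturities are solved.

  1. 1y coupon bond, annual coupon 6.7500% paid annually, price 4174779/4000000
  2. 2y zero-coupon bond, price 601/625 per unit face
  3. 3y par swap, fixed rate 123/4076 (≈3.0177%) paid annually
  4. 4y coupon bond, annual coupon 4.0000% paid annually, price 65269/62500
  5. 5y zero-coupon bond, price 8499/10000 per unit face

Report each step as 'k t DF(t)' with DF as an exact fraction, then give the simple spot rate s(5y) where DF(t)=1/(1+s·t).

1 1 9777/10000
2 2 601/625
3 3 9139/10000
4 4 559/625
5 5 8499/10000
s(5y) = (1/(8499/10000) − 1)/(5) = 1501/42495 ≈ 3.5322%

step 1 [1y] bond c/1=27/400: DF=(4174779/4000000 − 27/400·(0))/(1+27/400) = 9777/10000 ≈ 0.977700
step 2 [2y] zero: DF = P = 601/625 ≈ 0.961600
step 3 [3y] swap r/1=123/4076: DF=(1 − 123/4076·(0.977700+0.961600))/(1+123/4076) = 9139/10000 ≈ 0.913900
step 4 [4y] bond c/1=1/25: DF=(65269/62500 − 1/25·(0.977700+0.961600+0.913900))/(1+1/25) = 559/625 ≈ 0.894400
step 5 [5y] zero: DF = P = 8499/10000 ≈ 0.849900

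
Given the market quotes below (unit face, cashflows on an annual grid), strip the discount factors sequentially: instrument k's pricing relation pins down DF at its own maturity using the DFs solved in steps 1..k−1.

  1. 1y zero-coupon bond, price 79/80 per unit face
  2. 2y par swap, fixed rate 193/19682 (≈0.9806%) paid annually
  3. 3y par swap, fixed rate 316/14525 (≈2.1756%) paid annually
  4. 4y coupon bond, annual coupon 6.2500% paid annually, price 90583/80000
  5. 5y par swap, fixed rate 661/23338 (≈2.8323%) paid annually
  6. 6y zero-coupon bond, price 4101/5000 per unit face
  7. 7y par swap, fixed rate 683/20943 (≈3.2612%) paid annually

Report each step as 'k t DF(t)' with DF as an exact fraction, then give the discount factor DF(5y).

step 1 [1y] zero: DF = P = 79/80 ≈ 0.987500
step 2 [2y] swap r/1=193/19682: DF=(1 − 193/19682·(0.987500))/(1+193/19682) = 9807/10000 ≈ 0.980700
step 3 [3y] swap r/1=316/14525: DF=(1 − 316/14525·(0.987500+0.980700))/(1+316/14525) = 1171/1250 ≈ 0.936800
step 4 [4y] bond c/1=1/16: DF=(90583/80000 − 1/16·(0.987500+0.980700+0.936800))/(1+1/16) = 2237/2500 ≈ 0.894800
step 5 [5y] swap r/1=661/23338: DF=(1 − 661/23338·(0.987500+0.980700+0.936800+0.894800))/(1+661/23338) = 4339/5000 ≈ 0.867800
step 6 [6y] zero: DF = P = 4101/5000 ≈ 0.820200
step 7 [7y] swap r/1=683/20943: DF=(1 − 683/20943·(0.987500+0.980700+0.936800+0.894800+0.867800+0.820200))/(1+683/20943) = 7951/10000 ≈ 0.795100

1 1 79/80
2 2 9807/10000
3 3 1171/1250
4 4 2237/2500
5 5 4339/5000
6 6 4101/5000
7 7 7951/10000
DF(5y) = 4339/5000 ≈ 0.867800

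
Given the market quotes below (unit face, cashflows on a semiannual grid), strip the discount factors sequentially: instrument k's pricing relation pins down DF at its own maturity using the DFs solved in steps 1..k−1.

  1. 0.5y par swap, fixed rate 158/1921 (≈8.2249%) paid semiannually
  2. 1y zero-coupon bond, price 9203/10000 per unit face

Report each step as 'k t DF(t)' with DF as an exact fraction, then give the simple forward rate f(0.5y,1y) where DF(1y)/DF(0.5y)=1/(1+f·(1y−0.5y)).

1 1/2 1921/2000
2 1 9203/10000
f(0.5y,1y) = ((1921/2000)/(9203/10000) − 1)/(1/2) = 804/9203 ≈ 8.7363%

step 1 [0.5y] swap r/2=79/1921: DF=(1 − 79/1921·(0))/(1+79/1921) = 1921/2000 ≈ 0.960500
step 2 [1y] zero: DF = P = 9203/10000 ≈ 0.920300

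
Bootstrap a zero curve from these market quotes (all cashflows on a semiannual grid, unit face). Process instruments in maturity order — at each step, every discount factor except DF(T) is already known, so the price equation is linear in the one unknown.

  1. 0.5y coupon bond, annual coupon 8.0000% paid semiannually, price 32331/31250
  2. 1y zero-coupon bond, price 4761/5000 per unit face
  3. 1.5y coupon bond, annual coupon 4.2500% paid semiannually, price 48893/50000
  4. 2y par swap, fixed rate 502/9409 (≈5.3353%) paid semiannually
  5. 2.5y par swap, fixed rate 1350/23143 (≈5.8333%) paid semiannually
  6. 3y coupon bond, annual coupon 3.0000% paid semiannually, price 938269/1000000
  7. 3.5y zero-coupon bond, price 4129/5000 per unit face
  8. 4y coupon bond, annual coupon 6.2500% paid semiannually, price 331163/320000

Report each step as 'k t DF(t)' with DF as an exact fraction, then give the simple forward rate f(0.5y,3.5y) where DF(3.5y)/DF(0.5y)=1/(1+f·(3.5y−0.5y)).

step 1 [0.5y] bond c/2=1/25: DF=(32331/31250 − 1/25·(0))/(1+1/25) = 2487/2500 ≈ 0.994800
step 2 [1y] zero: DF = P = 4761/5000 ≈ 0.952200
step 3 [1.5y] bond c/2=17/800: DF=(48893/50000 − 17/800·(0.994800+0.952200))/(1+17/800) = 917/1000 ≈ 0.917000
step 4 [2y] swap r/2=251/9409: DF=(1 − 251/9409·(0.994800+0.952200+0.917000))/(1+251/9409) = 2249/2500 ≈ 0.899600
step 5 [2.5y] swap r/2=675/23143: DF=(1 − 675/23143·(0.994800+0.952200+0.917000+0.899600))/(1+675/23143) = 173/200 ≈ 0.865000
step 6 [3y] bond c/2=3/200: DF=(938269/1000000 − 3/200·(0.994800+0.952200+0.917000+0.899600+0.865000))/(1+3/200) = 107/125 ≈ 0.856000
step 7 [3.5y] zero: DF = P = 4129/5000 ≈ 0.825800
step 8 [4y] bond c/2=1/32: DF=(331163/320000 − 1/32·(0.994800+0.952200+0.917000+0.899600+0.865000+0.856000+0.825800))/(1+1/32) = 8123/10000 ≈ 0.812300

1 1/2 2487/2500
2 1 4761/5000
3 3/2 917/1000
4 2 2249/2500
5 5/2 173/200
6 3 107/125
7 7/2 4129/5000
8 4 8123/10000
f(0.5y,3.5y) = ((2487/2500)/(4129/5000) − 1)/(3) = 845/12387 ≈ 6.8217%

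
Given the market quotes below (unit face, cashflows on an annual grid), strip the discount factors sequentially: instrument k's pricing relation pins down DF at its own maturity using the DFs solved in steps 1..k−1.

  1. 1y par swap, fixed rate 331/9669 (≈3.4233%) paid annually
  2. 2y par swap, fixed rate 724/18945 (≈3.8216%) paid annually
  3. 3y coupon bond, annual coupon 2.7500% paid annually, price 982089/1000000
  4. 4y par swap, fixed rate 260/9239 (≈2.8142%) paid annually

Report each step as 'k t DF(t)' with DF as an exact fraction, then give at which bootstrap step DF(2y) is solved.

step 1 [1y] swap r/1=331/9669: DF=(1 − 331/9669·(0))/(1+331/9669) = 9669/10000 ≈ 0.966900
step 2 [2y] swap r/1=724/18945: DF=(1 − 724/18945·(0.966900))/(1+724/18945) = 2319/2500 ≈ 0.927600
step 3 [3y] bond c/1=11/400: DF=(982089/1000000 − 11/400·(0.966900+0.927600))/(1+11/400) = 9051/10000 ≈ 0.905100
step 4 [4y] swap r/1=260/9239: DF=(1 − 260/9239·(0.966900+0.927600+0.905100))/(1+260/9239) = 112/125 ≈ 0.896000

1 1 9669/10000
2 2 2319/2500
3 3 9051/10000
4 4 112/125
DF(2y) is solved at step 2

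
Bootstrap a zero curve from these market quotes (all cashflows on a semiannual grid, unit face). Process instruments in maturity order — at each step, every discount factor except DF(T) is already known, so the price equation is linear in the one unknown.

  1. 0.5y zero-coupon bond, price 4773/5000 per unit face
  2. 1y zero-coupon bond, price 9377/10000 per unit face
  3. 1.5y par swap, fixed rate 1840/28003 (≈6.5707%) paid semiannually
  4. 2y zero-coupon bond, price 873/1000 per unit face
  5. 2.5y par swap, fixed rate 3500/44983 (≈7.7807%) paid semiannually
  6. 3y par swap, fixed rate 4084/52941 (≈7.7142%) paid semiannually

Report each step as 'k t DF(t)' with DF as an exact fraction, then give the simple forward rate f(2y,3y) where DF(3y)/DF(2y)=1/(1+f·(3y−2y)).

1 1/2 4773/5000
2 1 9377/10000
3 3/2 227/250
4 2 873/1000
5 5/2 33/40
6 3 3979/5000
f(2y,3y) = ((873/1000)/(3979/5000) − 1)/(1) = 386/3979 ≈ 9.7009%

step 1 [0.5y] zero: DF = P = 4773/5000 ≈ 0.954600
step 2 [1y] zero: DF = P = 9377/10000 ≈ 0.937700
step 3 [1.5y] swap r/2=920/28003: DF=(1 − 920/28003·(0.954600+0.937700))/(1+920/28003) = 227/250 ≈ 0.908000
step 4 [2y] zero: DF = P = 873/1000 ≈ 0.873000
step 5 [2.5y] swap r/2=1750/44983: DF=(1 − 1750/44983·(0.954600+0.937700+0.908000+0.873000))/(1+1750/44983) = 33/40 ≈ 0.825000
step 6 [3y] swap r/2=2042/52941: DF=(1 − 2042/52941·(0.954600+0.937700+0.908000+0.873000+0.825000))/(1+2042/52941) = 3979/5000 ≈ 0.795800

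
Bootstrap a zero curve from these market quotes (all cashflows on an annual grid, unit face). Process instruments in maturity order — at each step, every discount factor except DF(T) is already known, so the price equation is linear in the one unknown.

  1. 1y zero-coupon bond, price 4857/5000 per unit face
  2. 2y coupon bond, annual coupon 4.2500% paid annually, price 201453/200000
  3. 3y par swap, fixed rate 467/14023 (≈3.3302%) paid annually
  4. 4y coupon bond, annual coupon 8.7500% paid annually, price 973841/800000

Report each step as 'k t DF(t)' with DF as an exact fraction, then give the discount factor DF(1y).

step 1 [1y] zero: DF = P = 4857/5000 ≈ 0.971400
step 2 [2y] bond c/1=17/400: DF=(201453/200000 − 17/400·(0.971400))/(1+17/400) = 4633/5000 ≈ 0.926600
step 3 [3y] swap r/1=467/14023: DF=(1 − 467/14023·(0.971400+0.926600))/(1+467/14023) = 4533/5000 ≈ 0.906600
step 4 [4y] bond c/1=7/80: DF=(973841/800000 − 7/80·(0.971400+0.926600+0.906600))/(1+7/80) = 8937/10000 ≈ 0.893700

1 1 4857/5000
2 2 4633/5000
3 3 4533/5000
4 4 8937/10000
DF(1y) = 4857/5000 ≈ 0.971400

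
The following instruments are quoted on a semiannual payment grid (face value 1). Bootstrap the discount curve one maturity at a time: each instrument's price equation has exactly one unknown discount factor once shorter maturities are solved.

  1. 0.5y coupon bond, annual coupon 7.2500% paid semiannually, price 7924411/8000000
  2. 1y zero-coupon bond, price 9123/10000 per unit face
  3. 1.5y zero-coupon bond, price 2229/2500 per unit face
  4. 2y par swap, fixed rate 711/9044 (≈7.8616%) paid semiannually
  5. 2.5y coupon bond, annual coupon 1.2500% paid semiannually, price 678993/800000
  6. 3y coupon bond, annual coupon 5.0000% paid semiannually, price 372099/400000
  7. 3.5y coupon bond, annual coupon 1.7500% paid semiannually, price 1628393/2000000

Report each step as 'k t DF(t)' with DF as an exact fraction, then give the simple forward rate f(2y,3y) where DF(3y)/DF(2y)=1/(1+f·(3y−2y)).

1 1/2 9559/10000
2 1 9123/10000
3 3/2 2229/2500
4 2 4289/5000
5 5/2 821/1000
6 3 7993/10000
7 7/2 7617/10000
f(2y,3y) = ((4289/5000)/(7993/10000) − 1)/(1) = 585/7993 ≈ 7.3189%

step 1 [0.5y] bond c/2=29/800: DF=(7924411/8000000 − 29/800·(0))/(1+29/800) = 9559/10000 ≈ 0.955900
step 2 [1y] zero: DF = P = 9123/10000 ≈ 0.912300
step 3 [1.5y] zero: DF = P = 2229/2500 ≈ 0.891600
step 4 [2y] swap r/2=711/18088: DF=(1 − 711/18088·(0.955900+0.912300+0.891600))/(1+711/18088) = 4289/5000 ≈ 0.857800
step 5 [2.5y] bond c/2=1/160: DF=(678993/800000 − 1/160·(0.955900+0.912300+0.891600+0.857800))/(1+1/160) = 821/1000 ≈ 0.821000
step 6 [3y] bond c/2=1/40: DF=(372099/400000 − 1/40·(0.955900+0.912300+0.891600+0.857800+0.821000))/(1+1/40) = 7993/10000 ≈ 0.799300
step 7 [3.5y] bond c/2=7/800: DF=(1628393/2000000 − 7/800·(0.955900+0.912300+0.891600+0.857800+0.821000+0.799300))/(1+7/800) = 7617/10000 ≈ 0.761700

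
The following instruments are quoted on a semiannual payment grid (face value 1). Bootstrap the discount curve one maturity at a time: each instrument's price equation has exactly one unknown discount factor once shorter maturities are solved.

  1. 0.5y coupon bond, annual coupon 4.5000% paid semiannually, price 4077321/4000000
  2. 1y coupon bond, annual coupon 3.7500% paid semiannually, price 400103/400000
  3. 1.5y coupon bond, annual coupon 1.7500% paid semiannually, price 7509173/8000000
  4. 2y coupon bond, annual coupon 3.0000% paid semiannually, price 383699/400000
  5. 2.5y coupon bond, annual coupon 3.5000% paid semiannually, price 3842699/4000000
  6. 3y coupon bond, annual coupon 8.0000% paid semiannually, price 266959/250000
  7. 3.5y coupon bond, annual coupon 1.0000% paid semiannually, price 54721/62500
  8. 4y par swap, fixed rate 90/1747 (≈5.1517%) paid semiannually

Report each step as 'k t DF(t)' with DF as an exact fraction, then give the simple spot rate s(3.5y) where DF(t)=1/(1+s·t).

1 1/2 9969/10000
2 1 1927/2000
3 3/2 1827/2000
4 2 4513/5000
5 5/2 1099/1250
6 3 8477/10000
7 7/2 4219/5000
8 4 1631/2000
s(3.5y) = (1/(4219/5000) − 1)/(7/2) = 1562/29533 ≈ 5.2890%

step 1 [0.5y] bond c/2=9/400: DF=(4077321/4000000 − 9/400·(0))/(1+9/400) = 9969/10000 ≈ 0.996900
step 2 [1y] bond c/2=3/160: DF=(400103/400000 − 3/160·(0.996900))/(1+3/160) = 1927/2000 ≈ 0.963500
step 3 [1.5y] bond c/2=7/800: DF=(7509173/8000000 − 7/800·(0.996900+0.963500))/(1+7/800) = 1827/2000 ≈ 0.913500
step 4 [2y] bond c/2=3/200: DF=(383699/400000 − 3/200·(0.996900+0.963500+0.913500))/(1+3/200) = 4513/5000 ≈ 0.902600
step 5 [2.5y] bond c/2=7/400: DF=(3842699/4000000 − 7/400·(0.996900+0.963500+0.913500+0.902600))/(1+7/400) = 1099/1250 ≈ 0.879200
step 6 [3y] bond c/2=1/25: DF=(266959/250000 − 1/25·(0.996900+0.963500+0.913500+0.902600+0.879200))/(1+1/25) = 8477/10000 ≈ 0.847700
step 7 [3.5y] bond c/2=1/200: DF=(54721/62500 − 1/200·(0.996900+0.963500+0.913500+0.902600+0.879200+0.847700))/(1+1/200) = 4219/5000 ≈ 0.843800
step 8 [4y] swap r/2=45/1747: DF=(1 − 45/1747·(0.996900+0.963500+0.913500+0.902600+0.879200+0.847700+0.843800))/(1+45/1747) = 1631/2000 ≈ 0.815500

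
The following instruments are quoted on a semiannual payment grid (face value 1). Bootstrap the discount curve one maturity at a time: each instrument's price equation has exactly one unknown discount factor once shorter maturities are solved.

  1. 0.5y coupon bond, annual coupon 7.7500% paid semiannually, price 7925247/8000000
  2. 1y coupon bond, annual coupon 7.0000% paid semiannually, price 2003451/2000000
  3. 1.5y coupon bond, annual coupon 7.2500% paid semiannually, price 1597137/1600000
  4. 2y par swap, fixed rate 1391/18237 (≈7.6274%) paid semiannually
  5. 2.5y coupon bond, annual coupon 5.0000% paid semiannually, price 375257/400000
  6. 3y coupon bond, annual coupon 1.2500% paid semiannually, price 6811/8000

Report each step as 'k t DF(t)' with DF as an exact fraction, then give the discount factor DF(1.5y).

1 1/2 9537/10000
2 1 2339/2500
3 3/2 2243/2500
4 2 8609/10000
5 5/2 8263/10000
6 3 8183/10000
DF(1.5y) = 2243/2500 ≈ 0.897200

step 1 [0.5y] bond c/2=31/800: DF=(7925247/8000000 − 31/800·(0))/(1+31/800) = 9537/10000 ≈ 0.953700
step 2 [1y] bond c/2=7/200: DF=(2003451/2000000 − 7/200·(0.953700))/(1+7/200) = 2339/2500 ≈ 0.935600
step 3 [1.5y] bond c/2=29/800: DF=(1597137/1600000 − 29/800·(0.953700+0.935600))/(1+29/800) = 2243/2500 ≈ 0.897200
step 4 [2y] swap r/2=1391/36474: DF=(1 − 1391/36474·(0.953700+0.935600+0.897200))/(1+1391/36474) = 8609/10000 ≈ 0.860900
step 5 [2.5y] bond c/2=1/40: DF=(375257/400000 − 1/40·(0.953700+0.935600+0.897200+0.860900))/(1+1/40) = 8263/10000 ≈ 0.826300
step 6 [3y] bond c/2=1/160: DF=(6811/8000 − 1/160·(0.953700+0.935600+0.897200+0.860900+0.826300))/(1+1/160) = 8183/10000 ≈ 0.818300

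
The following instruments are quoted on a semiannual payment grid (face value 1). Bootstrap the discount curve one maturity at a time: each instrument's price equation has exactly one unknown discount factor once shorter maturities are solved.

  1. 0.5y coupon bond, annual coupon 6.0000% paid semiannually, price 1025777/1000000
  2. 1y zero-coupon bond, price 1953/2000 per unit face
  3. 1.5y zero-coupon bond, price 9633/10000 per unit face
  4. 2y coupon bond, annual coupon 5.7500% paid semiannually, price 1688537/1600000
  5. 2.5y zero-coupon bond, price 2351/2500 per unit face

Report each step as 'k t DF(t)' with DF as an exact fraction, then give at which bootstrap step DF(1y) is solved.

step 1 [0.5y] bond c/2=3/100: DF=(1025777/1000000 − 3/100·(0))/(1+3/100) = 9959/10000 ≈ 0.995900
step 2 [1y] zero: DF = P = 1953/2000 ≈ 0.976500
step 3 [1.5y] zero: DF = P = 9633/10000 ≈ 0.963300
step 4 [2y] bond c/2=23/800: DF=(1688537/1600000 − 23/800·(0.995900+0.976500+0.963300))/(1+23/800) = 4719/5000 ≈ 0.943800
step 5 [2.5y] zero: DF = P = 2351/2500 ≈ 0.940400

1 1/2 9959/10000
2 1 1953/2000
3 3/2 9633/10000
4 2 4719/5000
5 5/2 2351/2500
DF(1y) is solved at step 2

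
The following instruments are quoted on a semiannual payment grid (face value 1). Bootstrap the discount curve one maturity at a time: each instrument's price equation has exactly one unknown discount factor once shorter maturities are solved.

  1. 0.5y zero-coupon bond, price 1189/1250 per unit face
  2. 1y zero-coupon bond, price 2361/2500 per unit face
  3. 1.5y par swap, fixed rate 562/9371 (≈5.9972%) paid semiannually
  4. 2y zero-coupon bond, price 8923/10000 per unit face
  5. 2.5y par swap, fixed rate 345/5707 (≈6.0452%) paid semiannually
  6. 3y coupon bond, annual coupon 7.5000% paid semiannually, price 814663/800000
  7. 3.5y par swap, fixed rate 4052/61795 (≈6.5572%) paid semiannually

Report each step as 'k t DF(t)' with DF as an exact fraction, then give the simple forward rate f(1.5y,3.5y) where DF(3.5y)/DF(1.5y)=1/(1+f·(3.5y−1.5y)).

step 1 [0.5y] zero: DF = P = 1189/1250 ≈ 0.951200
step 2 [1y] zero: DF = P = 2361/2500 ≈ 0.944400
step 3 [1.5y] swap r/2=281/9371: DF=(1 − 281/9371·(0.951200+0.944400))/(1+281/9371) = 9157/10000 ≈ 0.915700
step 4 [2y] zero: DF = P = 8923/10000 ≈ 0.892300
step 5 [2.5y] swap r/2=345/11414: DF=(1 − 345/11414·(0.951200+0.944400+0.915700+0.892300))/(1+345/11414) = 431/500 ≈ 0.862000
step 6 [3y] bond c/2=3/80: DF=(814663/800000 − 3/80·(0.951200+0.944400+0.915700+0.892300+0.862000))/(1+3/80) = 1633/2000 ≈ 0.816500
step 7 [3.5y] swap r/2=2026/61795: DF=(1 − 2026/61795·(0.951200+0.944400+0.915700+0.892300+0.862000+0.816500))/(1+2026/61795) = 3987/5000 ≈ 0.797400

1 1/2 1189/1250
2 1 2361/2500
3 3/2 9157/10000
4 2 8923/10000
5 5/2 431/500
6 3 1633/2000
7 7/2 3987/5000
f(1.5y,3.5y) = ((9157/10000)/(3987/5000) − 1)/(2) = 1183/15948 ≈ 7.4179%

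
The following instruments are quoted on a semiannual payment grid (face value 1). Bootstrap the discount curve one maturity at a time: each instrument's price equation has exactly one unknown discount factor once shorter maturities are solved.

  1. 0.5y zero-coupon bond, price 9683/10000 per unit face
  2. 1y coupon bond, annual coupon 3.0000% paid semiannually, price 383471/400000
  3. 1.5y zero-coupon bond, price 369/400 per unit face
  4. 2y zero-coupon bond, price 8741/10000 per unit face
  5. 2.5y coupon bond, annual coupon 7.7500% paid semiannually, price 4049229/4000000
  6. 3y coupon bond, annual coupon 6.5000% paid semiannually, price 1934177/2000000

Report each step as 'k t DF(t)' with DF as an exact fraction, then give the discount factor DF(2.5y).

1 1/2 9683/10000
2 1 4651/5000
3 3/2 369/400
4 2 8741/10000
5 5/2 8367/10000
6 3 397/500
DF(2.5y) = 8367/10000 ≈ 0.836700

step 1 [0.5y] zero: DF = P = 9683/10000 ≈ 0.968300
step 2 [1y] bond c/2=3/200: DF=(383471/400000 − 3/200·(0.968300))/(1+3/200) = 4651/5000 ≈ 0.930200
step 3 [1.5y] zero: DF = P = 369/400 ≈ 0.922500
step 4 [2y] zero: DF = P = 8741/10000 ≈ 0.874100
step 5 [2.5y] bond c/2=31/800: DF=(4049229/4000000 − 31/800·(0.968300+0.930200+0.922500+0.874100))/(1+31/800) = 8367/10000 ≈ 0.836700
step 6 [3y] bond c/2=13/400: DF=(1934177/2000000 − 13/400·(0.968300+0.930200+0.922500+0.874100+0.836700))/(1+13/400) = 397/500 ≈ 0.794000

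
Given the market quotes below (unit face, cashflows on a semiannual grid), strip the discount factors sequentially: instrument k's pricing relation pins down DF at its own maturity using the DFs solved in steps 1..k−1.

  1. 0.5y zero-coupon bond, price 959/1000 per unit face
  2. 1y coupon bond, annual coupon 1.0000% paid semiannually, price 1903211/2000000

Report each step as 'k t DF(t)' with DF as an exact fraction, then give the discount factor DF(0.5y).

1 1/2 959/1000
2 1 9421/10000
DF(0.5y) = 959/1000 ≈ 0.959000

step 1 [0.5y] zero: DF = P = 959/1000 ≈ 0.959000
step 2 [1y] bond c/2=1/200: DF=(1903211/2000000 − 1/200·(0.959000))/(1+1/200) = 9421/10000 ≈ 0.942100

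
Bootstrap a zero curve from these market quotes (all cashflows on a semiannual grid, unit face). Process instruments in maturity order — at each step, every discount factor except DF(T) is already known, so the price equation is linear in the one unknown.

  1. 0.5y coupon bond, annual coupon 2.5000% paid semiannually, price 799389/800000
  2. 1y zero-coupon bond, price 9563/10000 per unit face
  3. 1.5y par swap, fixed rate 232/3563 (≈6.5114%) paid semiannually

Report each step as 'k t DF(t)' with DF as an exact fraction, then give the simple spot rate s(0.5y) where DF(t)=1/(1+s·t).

1 1/2 9869/10000
2 1 9563/10000
3 3/2 567/625
s(0.5y) = (1/(9869/10000) − 1)/(1/2) = 262/9869 ≈ 2.6548%

step 1 [0.5y] bond c/2=1/80: DF=(799389/800000 − 1/80·(0))/(1+1/80) = 9869/10000 ≈ 0.986900
step 2 [1y] zero: DF = P = 9563/10000 ≈ 0.956300
step 3 [1.5y] swap r/2=116/3563: DF=(1 − 116/3563·(0.986900+0.956300))/(1+116/3563) = 567/625 ≈ 0.907200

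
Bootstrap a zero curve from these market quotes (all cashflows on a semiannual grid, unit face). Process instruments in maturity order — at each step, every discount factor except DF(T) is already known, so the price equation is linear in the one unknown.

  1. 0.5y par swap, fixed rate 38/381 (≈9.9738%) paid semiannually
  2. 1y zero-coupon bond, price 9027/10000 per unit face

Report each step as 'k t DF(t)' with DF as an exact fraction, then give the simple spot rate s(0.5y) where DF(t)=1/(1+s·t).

1 1/2 381/400
2 1 9027/10000
s(0.5y) = (1/(381/400) − 1)/(1/2) = 38/381 ≈ 9.9738%

step 1 [0.5y] swap r/2=19/381: DF=(1 − 19/381·(0))/(1+19/381) = 381/400 ≈ 0.952500
step 2 [1y] zero: DF = P = 9027/10000 ≈ 0.902700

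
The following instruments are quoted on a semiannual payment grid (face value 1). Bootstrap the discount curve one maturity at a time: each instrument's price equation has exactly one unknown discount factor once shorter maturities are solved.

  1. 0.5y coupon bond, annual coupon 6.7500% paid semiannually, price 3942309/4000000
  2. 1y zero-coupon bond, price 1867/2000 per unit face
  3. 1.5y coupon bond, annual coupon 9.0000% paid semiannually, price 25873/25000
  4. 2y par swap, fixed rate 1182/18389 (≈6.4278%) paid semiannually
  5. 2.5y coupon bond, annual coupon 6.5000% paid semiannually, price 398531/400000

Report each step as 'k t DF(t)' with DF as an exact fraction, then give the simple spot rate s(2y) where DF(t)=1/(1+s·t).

step 1 [0.5y] bond c/2=27/800: DF=(3942309/4000000 − 27/800·(0))/(1+27/800) = 4767/5000 ≈ 0.953400
step 2 [1y] zero: DF = P = 1867/2000 ≈ 0.933500
step 3 [1.5y] bond c/2=9/200: DF=(25873/25000 − 9/200·(0.953400+0.933500))/(1+9/200) = 9091/10000 ≈ 0.909100
step 4 [2y] swap r/2=591/18389: DF=(1 − 591/18389·(0.953400+0.933500+0.909100))/(1+591/18389) = 4409/5000 ≈ 0.881800
step 5 [2.5y] bond c/2=13/400: DF=(398531/400000 − 13/400·(0.953400+0.933500+0.909100+0.881800))/(1+13/400) = 2123/2500 ≈ 0.849200

1 1/2 4767/5000
2 1 1867/2000
3 3/2 9091/10000
4 2 4409/5000
5 5/2 2123/2500
s(2y) = (1/(4409/5000) − 1)/(2) = 591/8818 ≈ 6.7022%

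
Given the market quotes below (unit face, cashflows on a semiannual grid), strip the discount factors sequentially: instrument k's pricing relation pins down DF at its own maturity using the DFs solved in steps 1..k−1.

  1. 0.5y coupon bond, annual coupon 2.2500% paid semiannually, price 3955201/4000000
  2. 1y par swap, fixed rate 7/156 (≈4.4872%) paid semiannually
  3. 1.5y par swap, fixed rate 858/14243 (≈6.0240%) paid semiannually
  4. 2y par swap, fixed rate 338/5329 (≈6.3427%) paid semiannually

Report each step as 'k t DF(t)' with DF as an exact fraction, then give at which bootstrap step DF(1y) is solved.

step 1 [0.5y] bond c/2=9/800: DF=(3955201/4000000 − 9/800·(0))/(1+9/800) = 4889/5000 ≈ 0.977800
step 2 [1y] swap r/2=7/312: DF=(1 − 7/312·(0.977800))/(1+7/312) = 4783/5000 ≈ 0.956600
step 3 [1.5y] swap r/2=429/14243: DF=(1 − 429/14243·(0.977800+0.956600))/(1+429/14243) = 4571/5000 ≈ 0.914200
step 4 [2y] swap r/2=169/5329: DF=(1 − 169/5329·(0.977800+0.956600+0.914200))/(1+169/5329) = 8817/10000 ≈ 0.881700

1 1/2 4889/5000
2 1 4783/5000
3 3/2 4571/5000
4 2 8817/10000
DF(1y) is solved at step 2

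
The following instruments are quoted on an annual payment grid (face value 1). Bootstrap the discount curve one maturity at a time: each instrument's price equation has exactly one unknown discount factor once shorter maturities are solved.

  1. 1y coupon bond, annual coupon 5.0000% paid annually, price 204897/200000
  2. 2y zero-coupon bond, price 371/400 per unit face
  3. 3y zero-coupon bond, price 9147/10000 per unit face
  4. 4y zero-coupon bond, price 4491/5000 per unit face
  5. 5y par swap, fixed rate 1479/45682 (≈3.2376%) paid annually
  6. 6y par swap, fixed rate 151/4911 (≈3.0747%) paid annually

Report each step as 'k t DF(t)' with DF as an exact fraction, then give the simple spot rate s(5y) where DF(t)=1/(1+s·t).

step 1 [1y] bond c/1=1/20: DF=(204897/200000 − 1/20·(0))/(1+1/20) = 9757/10000 ≈ 0.975700
step 2 [2y] zero: DF = P = 371/400 ≈ 0.927500
step 3 [3y] zero: DF = P = 9147/10000 ≈ 0.914700
step 4 [4y] zero: DF = P = 4491/5000 ≈ 0.898200
step 5 [5y] swap r/1=1479/45682: DF=(1 − 1479/45682·(0.975700+0.927500+0.914700+0.898200))/(1+1479/45682) = 8521/10000 ≈ 0.852100
step 6 [6y] swap r/1=151/4911: DF=(1 − 151/4911·(0.975700+0.927500+0.914700+0.898200+0.852100))/(1+151/4911) = 8339/10000 ≈ 0.833900

1 1 9757/10000
2 2 371/400
3 3 9147/10000
4 4 4491/5000
5 5 8521/10000
6 6 8339/10000
s(5y) = (1/(8521/10000) − 1)/(5) = 1479/42605 ≈ 3.4714%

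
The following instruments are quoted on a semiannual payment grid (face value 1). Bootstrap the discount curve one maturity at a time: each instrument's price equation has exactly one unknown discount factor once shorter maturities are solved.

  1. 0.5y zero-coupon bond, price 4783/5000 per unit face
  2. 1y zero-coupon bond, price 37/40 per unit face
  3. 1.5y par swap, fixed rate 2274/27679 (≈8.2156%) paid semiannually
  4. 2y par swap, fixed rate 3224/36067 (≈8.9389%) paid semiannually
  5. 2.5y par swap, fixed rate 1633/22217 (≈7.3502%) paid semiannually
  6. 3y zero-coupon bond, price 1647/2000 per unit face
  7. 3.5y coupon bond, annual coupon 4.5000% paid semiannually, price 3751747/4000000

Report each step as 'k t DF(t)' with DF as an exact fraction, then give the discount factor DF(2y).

1 1/2 4783/5000
2 1 37/40
3 3/2 8863/10000
4 2 2097/2500
5 5/2 8367/10000
6 3 1647/2000
7 7/2 4007/5000
DF(2y) = 2097/2500 ≈ 0.838800

step 1 [0.5y] zero: DF = P = 4783/5000 ≈ 0.956600
step 2 [1y] zero: DF = P = 37/40 ≈ 0.925000
step 3 [1.5y] swap r/2=1137/27679: DF=(1 − 1137/27679·(0.956600+0.925000))/(1+1137/27679) = 8863/10000 ≈ 0.886300
step 4 [2y] swap r/2=1612/36067: DF=(1 − 1612/36067·(0.956600+0.925000+0.886300))/(1+1612/36067) = 2097/2500 ≈ 0.838800
step 5 [2.5y] swap r/2=1633/44434: DF=(1 − 1633/44434·(0.956600+0.925000+0.886300+0.838800))/(1+1633/44434) = 8367/10000 ≈ 0.836700
step 6 [3y] zero: DF = P = 1647/2000 ≈ 0.823500
step 7 [3.5y] bond c/2=9/400: DF=(3751747/4000000 − 9/400·(0.956600+0.925000+0.886300+0.838800+0.836700+0.823500))/(1+9/400) = 4007/5000 ≈ 0.801400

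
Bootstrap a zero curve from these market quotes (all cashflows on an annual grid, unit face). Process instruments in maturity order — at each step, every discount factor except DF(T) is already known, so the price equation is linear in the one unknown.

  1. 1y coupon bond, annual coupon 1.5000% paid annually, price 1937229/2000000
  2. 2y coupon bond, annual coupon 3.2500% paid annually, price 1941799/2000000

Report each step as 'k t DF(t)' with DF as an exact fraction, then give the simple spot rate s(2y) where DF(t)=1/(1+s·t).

step 1 [1y] bond c/1=3/200: DF=(1937229/2000000 − 3/200·(0))/(1+3/200) = 9543/10000 ≈ 0.954300
step 2 [2y] bond c/1=13/400: DF=(1941799/2000000 − 13/400·(0.954300))/(1+13/400) = 9103/10000 ≈ 0.910300

1 1 9543/10000
2 2 9103/10000
s(2y) = (1/(9103/10000) − 1)/(2) = 897/18206 ≈ 4.9269%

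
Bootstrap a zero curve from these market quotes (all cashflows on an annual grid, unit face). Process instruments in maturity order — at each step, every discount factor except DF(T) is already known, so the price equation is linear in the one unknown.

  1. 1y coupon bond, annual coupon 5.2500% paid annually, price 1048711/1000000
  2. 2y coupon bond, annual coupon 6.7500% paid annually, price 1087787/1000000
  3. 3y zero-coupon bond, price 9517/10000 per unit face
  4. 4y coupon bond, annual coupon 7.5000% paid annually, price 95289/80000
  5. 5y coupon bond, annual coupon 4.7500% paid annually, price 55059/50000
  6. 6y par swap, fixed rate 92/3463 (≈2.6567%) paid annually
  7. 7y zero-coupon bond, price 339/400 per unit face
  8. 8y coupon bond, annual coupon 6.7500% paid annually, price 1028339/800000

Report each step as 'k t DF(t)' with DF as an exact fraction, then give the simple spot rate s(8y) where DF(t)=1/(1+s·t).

step 1 [1y] bond c/1=21/400: DF=(1048711/1000000 − 21/400·(0))/(1+21/400) = 2491/2500 ≈ 0.996400
step 2 [2y] bond c/1=27/400: DF=(1087787/1000000 − 27/400·(0.996400))/(1+27/400) = 239/250 ≈ 0.956000
step 3 [3y] zero: DF = P = 9517/10000 ≈ 0.951700
step 4 [4y] bond c/1=3/40: DF=(95289/80000 − 3/40·(0.996400+0.956000+0.951700))/(1+3/40) = 4527/5000 ≈ 0.905400
step 5 [5y] bond c/1=19/400: DF=(55059/50000 − 19/400·(0.996400+0.956000+0.951700+0.905400))/(1+19/400) = 1757/2000 ≈ 0.878500
step 6 [6y] swap r/1=92/3463: DF=(1 − 92/3463·(0.996400+0.956000+0.951700+0.905400+0.878500))/(1+92/3463) = 533/625 ≈ 0.852800
step 7 [7y] zero: DF = P = 339/400 ≈ 0.847500
step 8 [8y] bond c/1=27/400: DF=(1028339/800000 − 27/400·(0.996400+0.956000+0.951700+0.905400+0.878500+0.852800+0.847500))/(1+27/400) = 4001/5000 ≈ 0.800200

1 1 2491/2500
2 2 239/250
3 3 9517/10000
4 4 4527/5000
5 5 1757/2000
6 6 533/625
7 7 339/400
8 8 4001/5000
s(8y) = (1/(4001/5000) − 1)/(8) = 999/32008 ≈ 3.1211%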